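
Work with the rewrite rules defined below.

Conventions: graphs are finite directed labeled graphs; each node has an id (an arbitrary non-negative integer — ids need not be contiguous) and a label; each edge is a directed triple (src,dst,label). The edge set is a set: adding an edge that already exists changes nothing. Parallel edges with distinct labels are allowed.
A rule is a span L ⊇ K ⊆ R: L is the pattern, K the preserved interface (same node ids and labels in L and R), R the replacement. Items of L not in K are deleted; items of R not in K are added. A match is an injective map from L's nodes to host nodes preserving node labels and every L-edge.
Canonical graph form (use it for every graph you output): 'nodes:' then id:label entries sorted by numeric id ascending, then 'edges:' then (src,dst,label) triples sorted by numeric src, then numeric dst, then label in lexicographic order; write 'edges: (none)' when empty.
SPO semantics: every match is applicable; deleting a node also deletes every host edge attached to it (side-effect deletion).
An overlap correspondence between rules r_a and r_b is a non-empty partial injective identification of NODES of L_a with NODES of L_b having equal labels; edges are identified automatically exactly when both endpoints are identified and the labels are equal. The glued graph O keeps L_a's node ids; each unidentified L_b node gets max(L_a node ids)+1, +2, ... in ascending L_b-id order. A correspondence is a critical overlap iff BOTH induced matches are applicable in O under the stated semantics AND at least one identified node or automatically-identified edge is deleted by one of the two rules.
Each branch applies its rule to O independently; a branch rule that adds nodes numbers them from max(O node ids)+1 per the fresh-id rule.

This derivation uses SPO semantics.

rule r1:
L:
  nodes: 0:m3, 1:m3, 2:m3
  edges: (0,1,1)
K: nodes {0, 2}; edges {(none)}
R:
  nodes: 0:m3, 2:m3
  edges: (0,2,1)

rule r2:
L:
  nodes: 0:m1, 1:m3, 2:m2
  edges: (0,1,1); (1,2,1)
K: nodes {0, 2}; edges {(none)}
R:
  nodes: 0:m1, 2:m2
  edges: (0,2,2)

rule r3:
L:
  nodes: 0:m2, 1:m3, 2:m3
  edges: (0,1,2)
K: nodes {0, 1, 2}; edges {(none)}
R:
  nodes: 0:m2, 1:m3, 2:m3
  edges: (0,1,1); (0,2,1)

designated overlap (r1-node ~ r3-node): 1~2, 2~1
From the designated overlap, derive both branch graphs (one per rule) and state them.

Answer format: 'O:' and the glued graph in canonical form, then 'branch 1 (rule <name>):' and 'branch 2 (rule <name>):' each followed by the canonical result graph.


O:
nodes: 0:m3, 1:m3, 2:m3, 3:m2
edges: (0,1,1); (3,2,2)
branch 1 (rule r1):
nodes: 0:m3, 2:m3, 3:m2
edges: (0,2,1); (3,2,2)
branch 2 (rule r3):
nodes: 0:m3, 1:m3, 2:m3, 3:m2
edges: (0,1,1); (3,1,1); (3,2,1)


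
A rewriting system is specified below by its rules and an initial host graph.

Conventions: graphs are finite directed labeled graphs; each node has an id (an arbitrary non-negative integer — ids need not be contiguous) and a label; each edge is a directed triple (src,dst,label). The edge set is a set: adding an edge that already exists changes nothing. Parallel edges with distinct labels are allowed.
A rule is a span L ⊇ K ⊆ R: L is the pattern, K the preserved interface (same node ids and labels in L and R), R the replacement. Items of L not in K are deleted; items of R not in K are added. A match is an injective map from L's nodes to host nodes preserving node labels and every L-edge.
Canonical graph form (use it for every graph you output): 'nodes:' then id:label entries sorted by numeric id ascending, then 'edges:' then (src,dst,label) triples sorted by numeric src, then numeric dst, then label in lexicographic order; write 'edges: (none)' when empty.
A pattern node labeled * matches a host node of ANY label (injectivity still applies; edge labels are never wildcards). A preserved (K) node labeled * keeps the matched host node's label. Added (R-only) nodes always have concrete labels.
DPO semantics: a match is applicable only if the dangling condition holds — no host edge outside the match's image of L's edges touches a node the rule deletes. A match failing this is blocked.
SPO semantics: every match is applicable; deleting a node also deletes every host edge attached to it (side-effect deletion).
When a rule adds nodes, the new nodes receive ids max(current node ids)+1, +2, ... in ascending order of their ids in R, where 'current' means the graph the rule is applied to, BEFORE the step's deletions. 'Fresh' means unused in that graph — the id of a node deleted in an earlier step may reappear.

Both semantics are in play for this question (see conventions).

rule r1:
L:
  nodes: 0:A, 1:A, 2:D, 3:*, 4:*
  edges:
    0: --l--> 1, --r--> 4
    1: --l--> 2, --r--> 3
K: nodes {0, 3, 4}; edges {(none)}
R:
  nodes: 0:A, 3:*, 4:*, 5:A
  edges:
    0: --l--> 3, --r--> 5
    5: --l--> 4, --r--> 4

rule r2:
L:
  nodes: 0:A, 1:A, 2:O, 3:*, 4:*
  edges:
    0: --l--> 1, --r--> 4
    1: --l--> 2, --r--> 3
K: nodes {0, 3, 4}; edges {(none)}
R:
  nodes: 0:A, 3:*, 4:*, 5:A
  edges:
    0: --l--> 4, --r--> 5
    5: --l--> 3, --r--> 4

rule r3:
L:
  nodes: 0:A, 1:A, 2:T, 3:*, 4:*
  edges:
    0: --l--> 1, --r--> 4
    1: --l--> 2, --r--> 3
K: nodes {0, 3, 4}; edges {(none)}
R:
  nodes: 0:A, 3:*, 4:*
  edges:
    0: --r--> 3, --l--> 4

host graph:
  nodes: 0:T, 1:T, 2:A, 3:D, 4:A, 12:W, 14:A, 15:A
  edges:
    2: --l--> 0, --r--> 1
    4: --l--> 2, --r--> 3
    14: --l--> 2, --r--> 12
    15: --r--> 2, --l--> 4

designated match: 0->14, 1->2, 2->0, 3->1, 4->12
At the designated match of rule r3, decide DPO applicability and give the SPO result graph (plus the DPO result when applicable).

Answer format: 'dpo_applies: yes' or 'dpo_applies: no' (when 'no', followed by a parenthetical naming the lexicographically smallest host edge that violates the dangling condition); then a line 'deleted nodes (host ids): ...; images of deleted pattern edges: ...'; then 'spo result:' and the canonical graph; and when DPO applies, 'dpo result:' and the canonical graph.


dpo_applies: no
(the rule deletes node 2, which keeps host edge (4,2,l) outside the match image — the dangling condition fails, DPO blocks; SPO proceeds and side-deletes such edges)
deleted nodes (host ids): 0, 2; images of deleted pattern edges: (2,0,l); (2,1,r); (14,2,l); (14,12,r)
spo result:
nodes: 1:T, 3:D, 4:A, 12:W, 14:A, 15:A
edges: (4,3,r); (14,1,r); (14,12,l); (15,4,l)


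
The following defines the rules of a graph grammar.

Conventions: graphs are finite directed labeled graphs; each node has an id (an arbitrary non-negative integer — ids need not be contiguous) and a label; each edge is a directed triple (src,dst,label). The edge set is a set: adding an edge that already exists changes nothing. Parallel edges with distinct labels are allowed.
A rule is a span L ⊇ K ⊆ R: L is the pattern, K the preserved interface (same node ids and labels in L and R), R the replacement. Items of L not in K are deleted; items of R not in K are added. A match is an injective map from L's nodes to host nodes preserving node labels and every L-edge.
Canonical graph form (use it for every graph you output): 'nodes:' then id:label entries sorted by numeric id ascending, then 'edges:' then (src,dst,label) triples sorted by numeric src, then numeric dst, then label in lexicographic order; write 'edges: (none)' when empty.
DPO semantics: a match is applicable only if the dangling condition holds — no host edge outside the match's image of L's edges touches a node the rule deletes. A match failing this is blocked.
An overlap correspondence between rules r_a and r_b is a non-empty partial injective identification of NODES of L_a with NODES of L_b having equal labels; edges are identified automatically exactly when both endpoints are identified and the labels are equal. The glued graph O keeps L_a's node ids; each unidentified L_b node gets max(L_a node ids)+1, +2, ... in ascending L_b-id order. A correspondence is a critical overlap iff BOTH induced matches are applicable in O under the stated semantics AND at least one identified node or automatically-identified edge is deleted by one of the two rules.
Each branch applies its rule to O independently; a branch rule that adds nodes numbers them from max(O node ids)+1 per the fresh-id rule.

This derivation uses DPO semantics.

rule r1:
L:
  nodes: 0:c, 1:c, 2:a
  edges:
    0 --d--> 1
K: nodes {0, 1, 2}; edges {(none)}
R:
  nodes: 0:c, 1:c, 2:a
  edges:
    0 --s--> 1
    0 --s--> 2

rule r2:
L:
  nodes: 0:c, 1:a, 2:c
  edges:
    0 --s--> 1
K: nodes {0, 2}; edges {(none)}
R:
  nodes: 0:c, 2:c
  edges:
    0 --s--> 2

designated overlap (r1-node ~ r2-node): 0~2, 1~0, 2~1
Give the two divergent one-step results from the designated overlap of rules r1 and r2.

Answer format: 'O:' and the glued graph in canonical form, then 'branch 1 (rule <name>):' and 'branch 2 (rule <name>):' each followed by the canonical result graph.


O:
nodes: 0:c, 1:c, 2:a
edges: (0,1,d); (1,2,s)
branch 1 (rule r1):
nodes: 0:c, 1:c, 2:a
edges: (0,1,s); (0,2,s); (1,2,s)
branch 2 (rule r2):
nodes: 0:c, 1:c
edges: (0,1,d); (1,0,s)


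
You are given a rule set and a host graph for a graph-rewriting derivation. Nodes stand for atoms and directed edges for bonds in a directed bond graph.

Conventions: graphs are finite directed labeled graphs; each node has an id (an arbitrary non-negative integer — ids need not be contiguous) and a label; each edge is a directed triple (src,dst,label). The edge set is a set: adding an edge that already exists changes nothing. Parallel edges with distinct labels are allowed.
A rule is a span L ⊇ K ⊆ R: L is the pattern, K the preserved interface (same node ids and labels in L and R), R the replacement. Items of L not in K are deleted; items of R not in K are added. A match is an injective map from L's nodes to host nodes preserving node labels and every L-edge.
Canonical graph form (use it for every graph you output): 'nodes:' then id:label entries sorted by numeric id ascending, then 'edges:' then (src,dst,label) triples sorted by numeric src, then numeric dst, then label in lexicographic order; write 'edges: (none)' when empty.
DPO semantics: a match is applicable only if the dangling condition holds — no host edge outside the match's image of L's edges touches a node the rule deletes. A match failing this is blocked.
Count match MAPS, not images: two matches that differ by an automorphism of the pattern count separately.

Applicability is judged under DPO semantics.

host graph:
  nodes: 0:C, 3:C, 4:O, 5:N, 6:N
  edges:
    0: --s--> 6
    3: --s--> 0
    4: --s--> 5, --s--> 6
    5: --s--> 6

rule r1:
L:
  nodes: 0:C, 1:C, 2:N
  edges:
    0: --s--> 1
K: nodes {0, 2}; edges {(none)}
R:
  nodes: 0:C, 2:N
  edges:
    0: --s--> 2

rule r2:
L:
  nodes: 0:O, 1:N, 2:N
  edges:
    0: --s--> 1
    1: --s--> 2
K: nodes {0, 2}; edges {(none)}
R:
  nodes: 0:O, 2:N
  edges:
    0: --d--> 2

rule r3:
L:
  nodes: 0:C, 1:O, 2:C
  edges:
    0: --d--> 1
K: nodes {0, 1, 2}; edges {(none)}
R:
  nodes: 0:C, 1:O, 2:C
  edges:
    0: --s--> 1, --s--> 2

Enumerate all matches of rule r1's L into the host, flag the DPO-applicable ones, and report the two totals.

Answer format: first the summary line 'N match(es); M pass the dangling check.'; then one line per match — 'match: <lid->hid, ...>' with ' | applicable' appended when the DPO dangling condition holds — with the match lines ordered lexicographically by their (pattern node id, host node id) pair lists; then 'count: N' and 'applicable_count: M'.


2 match(es); 0 pass the dangling check.
match: 0->3, 1->0, 2->5
match: 0->3, 1->0, 2->6
count: 2
applicable_count: 0


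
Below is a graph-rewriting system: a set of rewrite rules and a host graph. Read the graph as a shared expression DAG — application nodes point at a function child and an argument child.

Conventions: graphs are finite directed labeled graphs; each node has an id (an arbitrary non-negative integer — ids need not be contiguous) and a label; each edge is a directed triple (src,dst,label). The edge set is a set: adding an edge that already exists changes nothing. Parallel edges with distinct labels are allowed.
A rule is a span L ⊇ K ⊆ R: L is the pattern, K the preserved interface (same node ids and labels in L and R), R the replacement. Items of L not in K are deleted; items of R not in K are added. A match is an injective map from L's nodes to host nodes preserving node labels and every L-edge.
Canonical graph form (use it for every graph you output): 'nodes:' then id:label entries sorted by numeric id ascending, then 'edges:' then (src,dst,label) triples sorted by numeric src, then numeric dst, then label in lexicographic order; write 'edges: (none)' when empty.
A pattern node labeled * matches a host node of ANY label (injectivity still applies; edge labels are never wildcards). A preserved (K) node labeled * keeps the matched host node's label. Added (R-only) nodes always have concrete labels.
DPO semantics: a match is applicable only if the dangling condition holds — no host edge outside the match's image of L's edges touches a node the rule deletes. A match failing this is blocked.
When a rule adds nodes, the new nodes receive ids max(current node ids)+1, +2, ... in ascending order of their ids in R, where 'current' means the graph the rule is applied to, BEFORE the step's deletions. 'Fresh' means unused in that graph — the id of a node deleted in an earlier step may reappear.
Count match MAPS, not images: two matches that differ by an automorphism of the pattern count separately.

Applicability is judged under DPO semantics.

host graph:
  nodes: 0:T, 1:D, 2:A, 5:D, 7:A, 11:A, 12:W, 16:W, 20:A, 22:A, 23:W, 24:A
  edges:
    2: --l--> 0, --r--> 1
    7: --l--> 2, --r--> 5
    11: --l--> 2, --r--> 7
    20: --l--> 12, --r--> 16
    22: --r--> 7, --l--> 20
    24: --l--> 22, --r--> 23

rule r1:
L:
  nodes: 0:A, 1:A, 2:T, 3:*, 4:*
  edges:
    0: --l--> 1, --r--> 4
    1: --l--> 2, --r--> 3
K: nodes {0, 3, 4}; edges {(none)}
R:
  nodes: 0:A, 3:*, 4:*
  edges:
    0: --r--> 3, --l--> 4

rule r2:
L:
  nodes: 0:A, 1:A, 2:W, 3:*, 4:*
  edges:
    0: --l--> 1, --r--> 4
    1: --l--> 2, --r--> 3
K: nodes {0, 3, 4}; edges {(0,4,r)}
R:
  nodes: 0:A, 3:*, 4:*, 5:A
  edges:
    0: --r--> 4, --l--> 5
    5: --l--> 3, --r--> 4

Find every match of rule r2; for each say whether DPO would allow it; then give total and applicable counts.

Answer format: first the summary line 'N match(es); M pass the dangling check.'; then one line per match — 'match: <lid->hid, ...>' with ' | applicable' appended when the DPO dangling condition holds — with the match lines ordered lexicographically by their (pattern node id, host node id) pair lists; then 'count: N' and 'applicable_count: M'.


1 match(es); 1 pass the dangling check.
match: 0->22, 1->20, 2->12, 3->16, 4->7 | applicable
count: 1
applicable_count: 1


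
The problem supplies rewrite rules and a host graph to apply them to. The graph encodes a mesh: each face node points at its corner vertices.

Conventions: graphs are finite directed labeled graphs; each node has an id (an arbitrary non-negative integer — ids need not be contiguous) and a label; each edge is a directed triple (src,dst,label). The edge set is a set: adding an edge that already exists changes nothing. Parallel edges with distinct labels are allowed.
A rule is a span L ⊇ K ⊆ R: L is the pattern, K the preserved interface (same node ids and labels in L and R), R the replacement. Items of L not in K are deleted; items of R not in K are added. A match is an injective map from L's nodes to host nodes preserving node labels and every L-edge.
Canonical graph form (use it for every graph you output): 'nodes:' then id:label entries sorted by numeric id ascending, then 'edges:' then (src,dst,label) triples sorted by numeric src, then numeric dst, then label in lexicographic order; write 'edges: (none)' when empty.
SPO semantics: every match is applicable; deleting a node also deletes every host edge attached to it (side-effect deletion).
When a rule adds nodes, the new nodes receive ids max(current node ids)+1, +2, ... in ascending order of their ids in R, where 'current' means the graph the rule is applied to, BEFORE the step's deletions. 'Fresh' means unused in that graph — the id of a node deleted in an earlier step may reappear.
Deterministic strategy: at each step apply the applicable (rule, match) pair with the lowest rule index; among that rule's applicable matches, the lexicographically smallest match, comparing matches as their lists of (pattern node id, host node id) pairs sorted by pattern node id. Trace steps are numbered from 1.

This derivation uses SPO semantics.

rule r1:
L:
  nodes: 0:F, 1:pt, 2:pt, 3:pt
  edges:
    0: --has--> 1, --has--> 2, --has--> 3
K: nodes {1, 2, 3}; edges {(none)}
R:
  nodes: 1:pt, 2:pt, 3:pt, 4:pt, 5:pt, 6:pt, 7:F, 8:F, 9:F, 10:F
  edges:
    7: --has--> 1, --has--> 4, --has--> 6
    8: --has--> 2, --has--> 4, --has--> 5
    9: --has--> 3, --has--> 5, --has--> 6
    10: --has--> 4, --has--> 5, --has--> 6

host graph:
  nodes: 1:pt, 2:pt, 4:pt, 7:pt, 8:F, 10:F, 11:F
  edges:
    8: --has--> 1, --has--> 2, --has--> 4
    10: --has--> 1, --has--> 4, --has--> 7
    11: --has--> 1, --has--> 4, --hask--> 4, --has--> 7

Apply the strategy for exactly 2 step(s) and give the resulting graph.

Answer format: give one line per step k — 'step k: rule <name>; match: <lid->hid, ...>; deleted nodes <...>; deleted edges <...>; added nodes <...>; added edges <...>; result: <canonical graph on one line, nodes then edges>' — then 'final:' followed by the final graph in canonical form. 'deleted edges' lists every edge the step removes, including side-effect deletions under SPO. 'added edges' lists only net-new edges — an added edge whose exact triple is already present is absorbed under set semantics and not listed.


step 1: rule r1; match: 0->8, 1->1, 2->2, 3->4; deleted nodes 8; deleted edges (8,1,has); (8,2,has); (8,4,has); added nodes 12, 13, 14, 15, 16, 17, 18; added edges (15,1,has); (15,12,has); (15,14,has); (16,2,has); (16,12,has); (16,13,has); (17,4,has); (17,13,has); (17,14,has); (18,12,has); (18,13,has); (18,14,has); result: nodes: 1:pt, 2:pt, 4:pt, 7:pt, 10:F, 11:F, 12:pt, 13:pt, 14:pt, 15:F, 16:F, 17:F, 18:F edges: (10,1,has); (10,4,has); (10,7,has); (11,1,has); (11,4,has); (11,4,hask); (11,7,has); (15,1,has); (15,12,has); (15,14,has); (16,2,has); (16,12,has); (16,13,has); (17,4,has); (17,13,has); (17,14,has); (18,12,has); (18,13,has); (18,14,has)
step 2: rule r1; match: 0->10, 1->1, 2->4, 3->7; deleted nodes 10; deleted edges (10,1,has); (10,4,has); (10,7,has); added nodes 19, 20, 21, 22, 23, 24, 25; added edges (22,1,has); (22,19,has); (22,21,has); (23,4,has); (23,19,has); (23,20,has); (24,7,has); (24,20,has); (24,21,has); (25,19,has); (25,20,has); (25,21,has); result: nodes: 1:pt, 2:pt, 4:pt, 7:pt, 11:F, 12:pt, 13:pt, 14:pt, 15:F, 16:F, 17:F, 18:F, 19:pt, 20:pt, 21:pt, 22:F, 23:F, 24:F, 25:F edges: (11,1,has); (11,4,has); (11,4,hask); (11,7,has); (15,1,has); (15,12,has); (15,14,has); (16,2,has); (16,12,has); (16,13,has); (17,4,has); (17,13,has); (17,14,has); (18,12,has); (18,13,has); (18,14,has); (22,1,has); (22,19,has); (22,21,has); (23,4,has); (23,19,has); (23,20,has); (24,7,has); (24,20,has); (24,21,has); (25,19,has); (25,20,has); (25,21,has)
final:
nodes: 1:pt, 2:pt, 4:pt, 7:pt, 11:F, 12:pt, 13:pt, 14:pt, 15:F, 16:F, 17:F, 18:F, 19:pt, 20:pt, 21:pt, 22:F, 23:F, 24:F, 25:F
edges: (11,1,has); (11,4,has); (11,4,hask); (11,7,has); (15,1,has); (15,12,has); (15,14,has); (16,2,has); (16,12,has); (16,13,has); (17,4,has); (17,13,has); (17,14,has); (18,12,has); (18,13,has); (18,14,has); (22,1,has); (22,19,has); (22,21,has); (23,4,has); (23,19,has); (23,20,has); (24,7,has); (24,20,has); (24,21,has); (25,19,has); (25,20,has); (25,21,has)


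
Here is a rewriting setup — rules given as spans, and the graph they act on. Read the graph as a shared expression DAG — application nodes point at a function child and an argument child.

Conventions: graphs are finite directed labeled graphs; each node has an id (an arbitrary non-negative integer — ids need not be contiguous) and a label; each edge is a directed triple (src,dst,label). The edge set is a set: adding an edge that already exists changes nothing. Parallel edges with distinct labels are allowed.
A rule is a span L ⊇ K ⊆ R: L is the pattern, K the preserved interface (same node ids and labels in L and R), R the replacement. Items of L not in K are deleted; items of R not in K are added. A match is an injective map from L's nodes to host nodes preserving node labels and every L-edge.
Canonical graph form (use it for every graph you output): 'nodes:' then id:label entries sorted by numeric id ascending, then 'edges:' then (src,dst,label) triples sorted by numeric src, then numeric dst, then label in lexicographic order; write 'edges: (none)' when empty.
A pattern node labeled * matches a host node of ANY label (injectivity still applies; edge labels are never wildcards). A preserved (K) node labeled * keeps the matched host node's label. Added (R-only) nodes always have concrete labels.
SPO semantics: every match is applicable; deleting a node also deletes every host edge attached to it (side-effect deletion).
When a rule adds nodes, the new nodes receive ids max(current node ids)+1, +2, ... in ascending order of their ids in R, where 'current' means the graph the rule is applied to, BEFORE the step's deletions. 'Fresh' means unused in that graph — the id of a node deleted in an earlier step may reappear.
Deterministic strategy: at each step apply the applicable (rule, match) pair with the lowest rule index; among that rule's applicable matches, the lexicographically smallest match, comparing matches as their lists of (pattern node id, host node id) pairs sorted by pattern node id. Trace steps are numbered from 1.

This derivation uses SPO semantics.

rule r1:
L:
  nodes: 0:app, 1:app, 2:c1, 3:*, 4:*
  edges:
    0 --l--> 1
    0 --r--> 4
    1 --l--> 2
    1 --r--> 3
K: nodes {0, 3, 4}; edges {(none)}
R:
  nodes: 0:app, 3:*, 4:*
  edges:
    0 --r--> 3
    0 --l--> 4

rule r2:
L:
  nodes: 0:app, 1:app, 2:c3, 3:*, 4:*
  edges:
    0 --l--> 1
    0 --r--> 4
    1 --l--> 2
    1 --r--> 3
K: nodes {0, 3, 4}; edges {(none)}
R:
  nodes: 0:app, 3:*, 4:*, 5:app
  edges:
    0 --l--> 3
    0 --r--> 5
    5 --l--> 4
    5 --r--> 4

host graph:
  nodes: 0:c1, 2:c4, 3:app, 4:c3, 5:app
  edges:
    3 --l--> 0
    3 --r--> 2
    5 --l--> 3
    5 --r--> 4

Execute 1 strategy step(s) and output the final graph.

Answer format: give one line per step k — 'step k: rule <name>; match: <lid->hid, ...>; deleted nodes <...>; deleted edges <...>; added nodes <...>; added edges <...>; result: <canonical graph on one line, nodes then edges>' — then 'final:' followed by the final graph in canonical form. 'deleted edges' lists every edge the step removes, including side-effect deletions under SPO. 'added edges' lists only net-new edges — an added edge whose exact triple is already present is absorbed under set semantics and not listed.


step 1: rule r1; match: 0->5, 1->3, 2->0, 3->2, 4->4; deleted nodes 0, 3; deleted edges (3,0,l); (3,2,r); (5,3,l); (5,4,r); added nodes (none); added edges (5,2,r); (5,4,l); result: nodes: 2:c4, 4:c3, 5:app edges: (5,2,r); (5,4,l)
final:
nodes: 2:c4, 4:c3, 5:app
edges: (5,2,r); (5,4,l)


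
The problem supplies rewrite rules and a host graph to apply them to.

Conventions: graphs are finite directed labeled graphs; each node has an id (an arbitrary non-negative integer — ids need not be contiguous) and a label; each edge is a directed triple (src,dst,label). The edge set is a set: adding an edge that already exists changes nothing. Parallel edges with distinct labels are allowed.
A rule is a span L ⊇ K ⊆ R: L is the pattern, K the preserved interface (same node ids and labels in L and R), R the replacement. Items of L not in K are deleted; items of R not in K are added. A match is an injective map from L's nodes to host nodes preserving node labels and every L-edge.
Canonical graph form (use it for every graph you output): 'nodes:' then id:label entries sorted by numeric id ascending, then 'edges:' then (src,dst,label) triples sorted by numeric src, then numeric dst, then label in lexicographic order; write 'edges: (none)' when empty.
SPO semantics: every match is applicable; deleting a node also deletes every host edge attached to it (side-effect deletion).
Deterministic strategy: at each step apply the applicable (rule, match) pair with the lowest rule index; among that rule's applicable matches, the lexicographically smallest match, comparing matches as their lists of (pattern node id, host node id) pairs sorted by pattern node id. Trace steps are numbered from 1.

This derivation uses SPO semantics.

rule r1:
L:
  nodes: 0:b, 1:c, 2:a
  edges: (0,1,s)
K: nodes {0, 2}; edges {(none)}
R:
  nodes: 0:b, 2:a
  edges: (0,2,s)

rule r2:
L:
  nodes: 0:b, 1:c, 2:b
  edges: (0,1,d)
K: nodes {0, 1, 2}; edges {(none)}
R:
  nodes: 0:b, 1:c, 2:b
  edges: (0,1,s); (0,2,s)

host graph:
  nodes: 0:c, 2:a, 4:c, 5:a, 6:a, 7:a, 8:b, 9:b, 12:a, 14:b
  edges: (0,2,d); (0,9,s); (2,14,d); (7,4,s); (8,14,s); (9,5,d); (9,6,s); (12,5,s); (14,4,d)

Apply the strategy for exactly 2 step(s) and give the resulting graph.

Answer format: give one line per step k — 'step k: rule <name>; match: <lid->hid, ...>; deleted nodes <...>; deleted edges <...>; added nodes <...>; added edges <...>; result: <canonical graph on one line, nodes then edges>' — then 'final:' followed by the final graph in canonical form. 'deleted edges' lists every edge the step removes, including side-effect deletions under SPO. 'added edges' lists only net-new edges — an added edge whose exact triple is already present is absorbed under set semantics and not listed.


step 1: rule r2; match: 0->14, 1->4, 2->8; deleted nodes (none); deleted edges (14,4,d); added nodes (none); added edges (14,4,s); (14,8,s); result: nodes: 0:c, 2:a, 4:c, 5:a, 6:a, 7:a, 8:b, 9:b, 12:a, 14:b edges: (0,2,d); (0,9,s); (2,14,d); (7,4,s); (8,14,s); (9,5,d); (9,6,s); (12,5,s); (14,4,s); (14,8,s)
step 2: rule r1; match: 0->14, 1->4, 2->2; deleted nodes 4; deleted edges (7,4,s); (14,4,s); added nodes (none); added edges (14,2,s); result: nodes: 0:c, 2:a, 5:a, 6:a, 7:a, 8:b, 9:b, 12:a, 14:b edges: (0,2,d); (0,9,s); (2,14,d); (8,14,s); (9,5,d); (9,6,s); (12,5,s); (14,2,s); (14,8,s)
final:
nodes: 0:c, 2:a, 5:a, 6:a, 7:a, 8:b, 9:b, 12:a, 14:b
edges: (0,2,d); (0,9,s); (2,14,d); (8,14,s); (9,5,d); (9,6,s); (12,5,s); (14,2,s); (14,8,s)


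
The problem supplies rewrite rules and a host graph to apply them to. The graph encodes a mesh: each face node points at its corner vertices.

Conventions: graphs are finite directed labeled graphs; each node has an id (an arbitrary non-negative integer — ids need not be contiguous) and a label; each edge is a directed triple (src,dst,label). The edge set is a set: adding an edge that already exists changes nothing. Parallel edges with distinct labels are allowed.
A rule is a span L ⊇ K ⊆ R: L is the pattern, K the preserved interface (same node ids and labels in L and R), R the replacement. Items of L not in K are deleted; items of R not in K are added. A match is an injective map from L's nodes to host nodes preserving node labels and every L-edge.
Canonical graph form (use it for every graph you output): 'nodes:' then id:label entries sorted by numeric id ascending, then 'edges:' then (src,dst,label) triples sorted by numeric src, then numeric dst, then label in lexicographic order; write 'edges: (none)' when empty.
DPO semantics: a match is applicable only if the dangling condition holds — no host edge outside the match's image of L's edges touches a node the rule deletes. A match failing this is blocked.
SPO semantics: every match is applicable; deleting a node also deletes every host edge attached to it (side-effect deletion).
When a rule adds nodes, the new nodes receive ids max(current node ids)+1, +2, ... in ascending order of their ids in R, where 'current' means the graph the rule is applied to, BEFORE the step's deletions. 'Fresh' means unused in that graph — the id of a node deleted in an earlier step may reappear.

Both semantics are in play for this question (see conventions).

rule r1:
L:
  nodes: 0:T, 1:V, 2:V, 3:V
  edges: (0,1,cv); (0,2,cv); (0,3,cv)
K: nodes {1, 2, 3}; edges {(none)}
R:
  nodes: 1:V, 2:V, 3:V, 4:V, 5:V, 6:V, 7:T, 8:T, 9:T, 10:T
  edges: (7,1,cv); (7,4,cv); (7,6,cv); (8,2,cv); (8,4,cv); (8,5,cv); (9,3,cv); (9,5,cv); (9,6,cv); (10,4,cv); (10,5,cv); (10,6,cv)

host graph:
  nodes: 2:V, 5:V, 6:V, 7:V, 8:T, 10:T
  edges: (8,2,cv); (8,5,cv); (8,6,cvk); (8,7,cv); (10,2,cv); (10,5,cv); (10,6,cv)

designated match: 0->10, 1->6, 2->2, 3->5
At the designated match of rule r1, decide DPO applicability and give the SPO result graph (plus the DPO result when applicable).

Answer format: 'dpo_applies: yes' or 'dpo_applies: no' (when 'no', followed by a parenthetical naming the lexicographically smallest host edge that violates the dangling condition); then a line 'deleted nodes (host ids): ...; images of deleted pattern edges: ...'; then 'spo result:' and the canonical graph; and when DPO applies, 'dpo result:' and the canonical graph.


dpo_applies: yes
deleted nodes (host ids): 10; images of deleted pattern edges: (10,2,cv); (10,5,cv); (10,6,cv)
spo result:
nodes: 2:V, 5:V, 6:V, 7:V, 8:T, 11:V, 12:V, 13:V, 14:T, 15:T, 16:T, 17:T
edges: (8,2,cv); (8,5,cv); (8,6,cvk); (8,7,cv); (14,6,cv); (14,11,cv); (14,13,cv); (15,2,cv); (15,11,cv); (15,12,cv); (16,5,cv); (16,12,cv); (16,13,cv); (17,11,cv); (17,12,cv); (17,13,cv)
dpo result:
nodes: 2:V, 5:V, 6:V, 7:V, 8:T, 11:V, 12:V, 13:V, 14:T, 15:T, 16:T, 17:T
edges: (8,2,cv); (8,5,cv); (8,6,cvk); (8,7,cv); (14,6,cv); (14,11,cv); (14,13,cv); (15,2,cv); (15,11,cv); (15,12,cv); (16,5,cv); (16,12,cv); (16,13,cv); (17,11,cv); (17,12,cv); (17,13,cv)


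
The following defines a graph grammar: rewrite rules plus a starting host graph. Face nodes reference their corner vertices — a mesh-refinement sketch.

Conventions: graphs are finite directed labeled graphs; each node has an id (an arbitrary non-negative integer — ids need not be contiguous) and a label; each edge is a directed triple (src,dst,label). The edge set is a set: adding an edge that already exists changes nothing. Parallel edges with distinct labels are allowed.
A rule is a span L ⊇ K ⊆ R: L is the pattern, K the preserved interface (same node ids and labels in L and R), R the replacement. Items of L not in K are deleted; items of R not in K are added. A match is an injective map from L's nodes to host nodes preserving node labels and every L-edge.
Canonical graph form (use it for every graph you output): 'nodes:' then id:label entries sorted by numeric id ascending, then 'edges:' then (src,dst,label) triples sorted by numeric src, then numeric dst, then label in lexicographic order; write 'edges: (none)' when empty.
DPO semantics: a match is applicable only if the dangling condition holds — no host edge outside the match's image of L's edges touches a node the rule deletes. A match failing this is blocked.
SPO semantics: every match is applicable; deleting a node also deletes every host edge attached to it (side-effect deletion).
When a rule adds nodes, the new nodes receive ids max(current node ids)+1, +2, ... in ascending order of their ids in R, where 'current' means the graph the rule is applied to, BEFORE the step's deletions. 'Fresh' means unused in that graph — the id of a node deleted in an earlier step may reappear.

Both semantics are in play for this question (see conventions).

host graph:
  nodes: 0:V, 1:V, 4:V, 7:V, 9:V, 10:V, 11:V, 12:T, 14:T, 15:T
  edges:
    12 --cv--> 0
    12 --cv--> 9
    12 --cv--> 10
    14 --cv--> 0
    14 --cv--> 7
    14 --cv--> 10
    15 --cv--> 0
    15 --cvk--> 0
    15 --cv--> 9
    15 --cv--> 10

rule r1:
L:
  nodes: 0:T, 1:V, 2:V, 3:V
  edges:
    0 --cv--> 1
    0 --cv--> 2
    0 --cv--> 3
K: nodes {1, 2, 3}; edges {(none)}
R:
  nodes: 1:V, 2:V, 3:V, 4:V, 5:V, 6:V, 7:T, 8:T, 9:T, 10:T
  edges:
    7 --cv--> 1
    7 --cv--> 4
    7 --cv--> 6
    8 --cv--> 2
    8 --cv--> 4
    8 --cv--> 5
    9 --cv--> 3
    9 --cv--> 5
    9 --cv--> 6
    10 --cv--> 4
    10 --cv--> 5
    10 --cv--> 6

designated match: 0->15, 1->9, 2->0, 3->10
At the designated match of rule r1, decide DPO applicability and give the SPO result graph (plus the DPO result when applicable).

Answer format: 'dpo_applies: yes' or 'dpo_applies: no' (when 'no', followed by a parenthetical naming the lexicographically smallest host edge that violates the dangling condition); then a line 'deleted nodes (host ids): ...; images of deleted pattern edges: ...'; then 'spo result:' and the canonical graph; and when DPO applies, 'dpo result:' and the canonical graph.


dpo_applies: no
(the rule deletes node 15, which keeps host edge (15,0,cvk) outside the match image — the dangling condition fails, DPO blocks; SPO proceeds and side-deletes such edges)
deleted nodes (host ids): 15; images of deleted pattern edges: (15,0,cv); (15,9,cv); (15,10,cv)
spo result:
nodes: 0:V, 1:V, 4:V, 7:V, 9:V, 10:V, 11:V, 12:T, 14:T, 16:V, 17:V, 18:V, 19:T, 20:T, 21:T, 22:T
edges: (12,0,cv); (12,9,cv); (12,10,cv); (14,0,cv); (14,7,cv); (14,10,cv); (19,9,cv); (19,16,cv); (19,18,cv); (20,0,cv); (20,16,cv); (20,17,cv); (21,10,cv); (21,17,cv); (21,18,cv); (22,16,cv); (22,17,cv); (22,18,cv)


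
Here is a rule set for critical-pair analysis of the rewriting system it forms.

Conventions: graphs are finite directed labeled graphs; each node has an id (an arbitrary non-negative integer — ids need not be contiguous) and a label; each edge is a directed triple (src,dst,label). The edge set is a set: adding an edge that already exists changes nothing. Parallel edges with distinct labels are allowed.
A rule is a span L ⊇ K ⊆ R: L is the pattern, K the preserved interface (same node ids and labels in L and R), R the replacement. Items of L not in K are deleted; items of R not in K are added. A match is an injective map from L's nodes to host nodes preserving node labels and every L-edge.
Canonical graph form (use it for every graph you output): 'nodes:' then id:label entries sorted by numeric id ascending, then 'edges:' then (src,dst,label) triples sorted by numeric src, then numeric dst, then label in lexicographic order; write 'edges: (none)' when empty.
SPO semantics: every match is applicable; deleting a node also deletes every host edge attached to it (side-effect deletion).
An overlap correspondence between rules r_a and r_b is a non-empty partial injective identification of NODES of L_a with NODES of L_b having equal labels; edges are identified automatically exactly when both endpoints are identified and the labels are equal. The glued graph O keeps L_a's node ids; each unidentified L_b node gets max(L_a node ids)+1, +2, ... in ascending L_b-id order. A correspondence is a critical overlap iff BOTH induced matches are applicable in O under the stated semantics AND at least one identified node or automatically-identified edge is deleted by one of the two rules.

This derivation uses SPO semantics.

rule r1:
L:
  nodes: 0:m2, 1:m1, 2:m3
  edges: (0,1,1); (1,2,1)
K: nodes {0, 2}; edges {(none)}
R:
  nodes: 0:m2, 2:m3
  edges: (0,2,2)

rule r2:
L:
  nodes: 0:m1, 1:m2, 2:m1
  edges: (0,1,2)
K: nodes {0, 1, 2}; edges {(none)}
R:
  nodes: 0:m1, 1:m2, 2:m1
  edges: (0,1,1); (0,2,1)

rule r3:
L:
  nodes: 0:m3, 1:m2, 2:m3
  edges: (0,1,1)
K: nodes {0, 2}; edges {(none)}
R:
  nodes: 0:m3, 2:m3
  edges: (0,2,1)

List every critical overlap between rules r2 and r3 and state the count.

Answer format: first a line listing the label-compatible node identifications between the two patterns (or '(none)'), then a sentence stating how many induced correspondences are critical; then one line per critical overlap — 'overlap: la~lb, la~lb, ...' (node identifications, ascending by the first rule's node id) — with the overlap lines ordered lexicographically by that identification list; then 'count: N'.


label-compatible node identifications between L(r2) and L(r3): 1~1
1 of the induced correspondences is a critical overlap of r2 and r3.
overlap: 1~1
count: 1


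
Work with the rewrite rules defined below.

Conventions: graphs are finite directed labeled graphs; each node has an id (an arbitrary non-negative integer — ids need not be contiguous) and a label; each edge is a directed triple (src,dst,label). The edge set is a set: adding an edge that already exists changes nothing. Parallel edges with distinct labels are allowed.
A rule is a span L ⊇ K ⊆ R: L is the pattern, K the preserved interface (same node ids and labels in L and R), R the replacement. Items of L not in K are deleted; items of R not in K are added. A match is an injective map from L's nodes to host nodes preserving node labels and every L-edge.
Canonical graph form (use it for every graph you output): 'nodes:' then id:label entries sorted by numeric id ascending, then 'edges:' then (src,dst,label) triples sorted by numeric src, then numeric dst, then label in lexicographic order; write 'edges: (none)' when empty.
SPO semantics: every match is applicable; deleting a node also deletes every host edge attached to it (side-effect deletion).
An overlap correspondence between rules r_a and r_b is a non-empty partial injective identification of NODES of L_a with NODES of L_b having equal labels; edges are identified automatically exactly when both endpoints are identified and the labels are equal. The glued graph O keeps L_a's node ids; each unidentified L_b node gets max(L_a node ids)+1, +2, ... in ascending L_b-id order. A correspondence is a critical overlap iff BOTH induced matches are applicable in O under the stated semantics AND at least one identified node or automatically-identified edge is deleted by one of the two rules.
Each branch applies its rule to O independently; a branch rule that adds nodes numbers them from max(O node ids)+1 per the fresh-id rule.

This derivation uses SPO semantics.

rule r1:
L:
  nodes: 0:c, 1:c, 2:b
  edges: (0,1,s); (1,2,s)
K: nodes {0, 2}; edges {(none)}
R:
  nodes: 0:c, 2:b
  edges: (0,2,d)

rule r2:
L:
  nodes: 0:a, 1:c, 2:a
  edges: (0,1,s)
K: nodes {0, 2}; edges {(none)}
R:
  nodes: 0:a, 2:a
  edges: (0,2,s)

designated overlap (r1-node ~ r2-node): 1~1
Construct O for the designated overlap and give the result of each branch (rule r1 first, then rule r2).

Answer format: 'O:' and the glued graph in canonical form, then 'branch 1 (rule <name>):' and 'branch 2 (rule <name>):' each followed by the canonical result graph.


O:
nodes: 0:c, 1:c, 2:b, 3:a, 4:a
edges: (0,1,s); (1,2,s); (3,1,s)
branch 1 (rule r1):
nodes: 0:c, 2:b, 3:a, 4:a
edges: (0,2,d)
branch 2 (rule r2):
nodes: 0:c, 2:b, 3:a, 4:a
edges: (3,4,s)


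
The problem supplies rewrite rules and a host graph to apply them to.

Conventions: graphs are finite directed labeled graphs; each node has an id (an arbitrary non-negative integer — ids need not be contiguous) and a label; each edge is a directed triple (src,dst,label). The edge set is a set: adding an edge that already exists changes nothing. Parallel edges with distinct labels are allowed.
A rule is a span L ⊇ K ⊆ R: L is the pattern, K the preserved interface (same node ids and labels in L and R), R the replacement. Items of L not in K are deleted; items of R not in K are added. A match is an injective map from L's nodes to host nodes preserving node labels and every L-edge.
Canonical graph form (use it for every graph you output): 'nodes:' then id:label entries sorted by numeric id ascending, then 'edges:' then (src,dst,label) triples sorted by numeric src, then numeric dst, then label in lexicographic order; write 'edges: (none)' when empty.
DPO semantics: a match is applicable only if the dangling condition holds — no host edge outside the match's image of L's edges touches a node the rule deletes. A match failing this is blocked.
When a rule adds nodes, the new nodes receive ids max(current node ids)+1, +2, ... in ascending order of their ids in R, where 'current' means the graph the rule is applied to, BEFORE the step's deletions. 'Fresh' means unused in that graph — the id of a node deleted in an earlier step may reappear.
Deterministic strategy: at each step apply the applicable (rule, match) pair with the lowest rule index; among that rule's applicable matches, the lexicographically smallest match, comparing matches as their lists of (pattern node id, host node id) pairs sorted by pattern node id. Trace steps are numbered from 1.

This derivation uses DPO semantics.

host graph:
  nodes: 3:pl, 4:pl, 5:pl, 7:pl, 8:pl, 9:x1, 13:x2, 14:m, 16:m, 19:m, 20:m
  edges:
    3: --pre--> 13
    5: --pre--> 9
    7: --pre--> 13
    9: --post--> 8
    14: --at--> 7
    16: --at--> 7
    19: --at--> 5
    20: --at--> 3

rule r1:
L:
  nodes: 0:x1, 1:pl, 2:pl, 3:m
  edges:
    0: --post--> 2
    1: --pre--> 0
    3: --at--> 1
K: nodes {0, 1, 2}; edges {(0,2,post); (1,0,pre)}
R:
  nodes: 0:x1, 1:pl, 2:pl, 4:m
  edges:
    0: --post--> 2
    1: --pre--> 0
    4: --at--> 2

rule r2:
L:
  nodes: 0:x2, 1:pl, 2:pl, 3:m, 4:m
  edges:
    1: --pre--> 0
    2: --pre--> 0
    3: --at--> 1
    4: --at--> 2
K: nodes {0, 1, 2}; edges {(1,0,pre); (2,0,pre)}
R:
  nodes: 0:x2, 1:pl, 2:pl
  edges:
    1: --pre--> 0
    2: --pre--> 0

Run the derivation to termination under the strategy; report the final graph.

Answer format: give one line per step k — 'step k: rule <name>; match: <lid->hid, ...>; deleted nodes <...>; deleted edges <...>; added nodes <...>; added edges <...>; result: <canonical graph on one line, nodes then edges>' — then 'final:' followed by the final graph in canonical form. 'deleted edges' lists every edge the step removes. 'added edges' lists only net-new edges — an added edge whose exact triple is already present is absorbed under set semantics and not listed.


step 1: rule r1; match: 0->9, 1->5, 2->8, 3->19; deleted nodes 19; deleted edges (19,5,at); added nodes 21; added edges (21,8,at); result: nodes: 3:pl, 4:pl, 5:pl, 7:pl, 8:pl, 9:x1, 13:x2, 14:m, 16:m, 20:m, 21:m edges: (3,13,pre); (5,9,pre); (7,13,pre); (9,8,post); (14,7,at); (16,7,at); (20,3,at); (21,8,at)
step 2: rule r2; match: 0->13, 1->3, 2->7, 3->20, 4->14; deleted nodes 14, 20; deleted edges (14,7,at); (20,3,at); added nodes (none); added edges (none); result: nodes: 3:pl, 4:pl, 5:pl, 7:pl, 8:pl, 9:x1, 13:x2, 16:m, 21:m edges: (3,13,pre); (5,9,pre); (7,13,pre); (9,8,post); (16,7,at); (21,8,at)
final:
nodes: 3:pl, 4:pl, 5:pl, 7:pl, 8:pl, 9:x1, 13:x2, 16:m, 21:m
edges: (3,13,pre); (5,9,pre); (7,13,pre); (9,8,post); (16,7,at); (21,8,at)
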